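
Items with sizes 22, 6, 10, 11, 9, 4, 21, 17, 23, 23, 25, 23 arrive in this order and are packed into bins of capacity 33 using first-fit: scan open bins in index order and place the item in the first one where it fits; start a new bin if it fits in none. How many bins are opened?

  22 → bin 1 (new)  [load 22/33]
  6 → bin 1  [load 28/33]
  10 → bin 2 (new)  [load 10/33]
  11 → bin 2  [load 21/33]
  9 → bin 2  [load 30/33]
  4 → bin 1  [load 32/33]
  21 → bin 3 (new)  [load 21/33]
  17 → bin 4 (new)  [load 17/33]
  23 → bin 5 (new)  [load 23/33]
  23 → bin 6 (new)  [load 23/33]
  25 → bin 7 (new)  [load 25/33]
  23 → bin 8 (new)  [load 23/33]
8 bins opened.

8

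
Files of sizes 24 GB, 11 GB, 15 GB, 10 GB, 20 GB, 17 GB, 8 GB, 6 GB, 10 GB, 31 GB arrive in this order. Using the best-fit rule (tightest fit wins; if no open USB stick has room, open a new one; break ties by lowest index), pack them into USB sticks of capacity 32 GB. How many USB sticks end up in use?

5

  24 → USB stick 1 (new)  [load 24/32]
  11 → USB stick 2 (new)  [load 11/32]
  15 → USB stick 2  [load 26/32]
  10 → USB stick 3 (new)  [load 10/32]
  20 → USB stick 3  [load 30/32]
  17 → USB stick 4 (new)  [load 17/32]
  8 → USB stick 1  [load 32/32]
  6 → USB stick 2  [load 32/32]
  10 → USB stick 4  [load 27/32]
  31 → USB stick 5 (new)  [load 31/32]
5 USB sticks opened.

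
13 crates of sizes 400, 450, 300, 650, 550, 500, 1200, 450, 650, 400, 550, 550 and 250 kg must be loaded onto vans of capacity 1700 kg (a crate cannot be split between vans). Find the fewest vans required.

5

Total = 1200 + 650 + 650 + 550 + 550 + 550 + 500 + 450 + 450 + 400 + 400 + 300 + 250 = 6900 kg.
Lower bound: ⌈6900/1700⌉ = 5 vans.
A packing using 5 vans:
  van 1: 1200 + 500 = 1700
  van 2: 650 + 650 + 400 = 1700
  van 3: 550 + 550 + 550 = 1650
  van 4: 450 + 450 + 400 + 300 = 1600
  van 5: 250 = 250
This matches the lower bound, so 5 is optimal.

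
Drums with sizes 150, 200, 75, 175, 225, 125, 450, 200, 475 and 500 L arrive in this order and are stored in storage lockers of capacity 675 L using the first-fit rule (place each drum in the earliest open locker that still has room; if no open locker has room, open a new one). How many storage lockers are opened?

5

  150 → locker 1 (new)  [load 150/675]
  200 → locker 1  [load 350/675]
  75 → locker 1  [load 425/675]
  175 → locker 1  [load 600/675]
  225 → locker 2 (new)  [load 225/675]
  125 → locker 2  [load 350/675]
  450 → locker 3 (new)  [load 450/675]
  200 → locker 2  [load 550/675]
  475 → locker 4 (new)  [load 475/675]
  500 → locker 5 (new)  [load 500/675]
5 storage lockers opened.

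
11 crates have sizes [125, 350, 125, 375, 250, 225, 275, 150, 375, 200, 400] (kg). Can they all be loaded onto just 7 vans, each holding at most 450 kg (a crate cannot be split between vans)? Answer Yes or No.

Total = 2850 kg; ⌈2850/450⌉ = 7.
The bound of 7 does not rule out 7, but exhaustive search shows no assignment into 7 vans of capacity 450 kg exists — the minimum is 8.

No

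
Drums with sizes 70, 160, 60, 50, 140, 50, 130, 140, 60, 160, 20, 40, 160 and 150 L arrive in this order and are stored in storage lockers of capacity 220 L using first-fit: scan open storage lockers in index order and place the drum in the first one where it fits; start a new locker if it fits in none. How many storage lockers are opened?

8

  70 → locker 1 (new)  [load 70/220]
  160 → locker 2 (new)  [load 160/220]
  60 → locker 1  [load 130/220]
  50 → locker 1  [load 180/220]
  140 → locker 3 (new)  [load 140/220]
  50 → locker 2  [load 210/220]
  130 → locker 4 (new)  [load 130/220]
  140 → locker 5 (new)  [load 140/220]
  60 → locker 3  [load 200/220]
  160 → locker 6 (new)  [load 160/220]
  20 → locker 1  [load 200/220]
  40 → locker 4  [load 170/220]
  160 → locker 7 (new)  [load 160/220]
  150 → locker 8 (new)  [load 150/220]
8 storage lockers opened.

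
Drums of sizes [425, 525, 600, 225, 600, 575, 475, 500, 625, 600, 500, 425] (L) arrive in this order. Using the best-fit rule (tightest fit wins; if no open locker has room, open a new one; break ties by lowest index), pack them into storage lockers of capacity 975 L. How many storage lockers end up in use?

8

  425 → locker 1 (new)  [load 425/975]
  525 → locker 1  [load 950/975]
  600 → locker 2 (new)  [load 600/975]
  225 → locker 2  [load 825/975]
  600 → locker 3 (new)  [load 600/975]
  575 → locker 4 (new)  [load 575/975]
  475 → locker 5 (new)  [load 475/975]
  500 → locker 5  [load 975/975]
  625 → locker 6 (new)  [load 625/975]
  600 → locker 7 (new)  [load 600/975]
  500 → locker 8 (new)  [load 500/975]
  425 → locker 8  [load 925/975]
8 storage lockers opened.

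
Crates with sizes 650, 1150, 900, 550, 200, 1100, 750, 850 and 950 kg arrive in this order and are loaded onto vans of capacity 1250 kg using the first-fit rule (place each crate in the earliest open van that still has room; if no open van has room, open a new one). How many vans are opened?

7

  650 → van 1 (new)  [load 650/1250]
  1150 → van 2 (new)  [load 1150/1250]
  900 → van 3 (new)  [load 900/1250]
  550 → van 1  [load 1200/1250]
  200 → van 3  [load 1100/1250]
  1100 → van 4 (new)  [load 1100/1250]
  750 → van 5 (new)  [load 750/1250]
  850 → van 6 (new)  [load 850/1250]
  950 → van 7 (new)  [load 950/1250]
7 vans opened.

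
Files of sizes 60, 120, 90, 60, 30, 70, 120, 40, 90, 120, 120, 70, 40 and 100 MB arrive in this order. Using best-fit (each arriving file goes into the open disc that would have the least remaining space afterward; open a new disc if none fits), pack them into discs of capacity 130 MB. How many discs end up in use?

  60 → disc 1 (new)  [load 60/130]
  120 → disc 2 (new)  [load 120/130]
  90 → disc 3 (new)  [load 90/130]
  60 → disc 1  [load 120/130]
  30 → disc 3  [load 120/130]
  70 → disc 4 (new)  [load 70/130]
  120 → disc 5 (new)  [load 120/130]
  40 → disc 4  [load 110/130]
  90 → disc 6 (new)  [load 90/130]
  120 → disc 7 (new)  [load 120/130]
  120 → disc 8 (new)  [load 120/130]
  70 → disc 9 (new)  [load 70/130]
  40 → disc 6  [load 130/130]
  100 → disc 10 (new)  [load 100/130]
10 discs opened.

10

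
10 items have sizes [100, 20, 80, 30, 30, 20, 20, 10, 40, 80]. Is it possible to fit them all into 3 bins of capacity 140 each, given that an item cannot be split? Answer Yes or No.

No

Total = 430; ⌈430/140⌉ = 4.
At least 4 bins are required, but only 3 are allowed.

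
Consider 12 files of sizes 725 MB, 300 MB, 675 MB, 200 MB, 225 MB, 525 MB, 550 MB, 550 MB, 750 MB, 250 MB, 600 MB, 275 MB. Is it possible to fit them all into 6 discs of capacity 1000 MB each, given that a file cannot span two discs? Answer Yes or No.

No

Total = 5625 MB; ⌈5625/1000⌉ = 6.
7 files each exceed half the capacity and cannot share a disc, forcing at least 7 discs.
At least 7 discs are required, but only 6 are allowed.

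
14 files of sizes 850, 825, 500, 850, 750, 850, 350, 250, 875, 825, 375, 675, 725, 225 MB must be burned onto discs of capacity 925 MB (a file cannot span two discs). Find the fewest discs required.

Total = 875 + 850 + 850 + 850 + 825 + 825 + 750 + 725 + 675 + 500 + 375 + 350 + 250 + 225 = 8925 MB.
Lower bound: ⌈8925/925⌉ = 10 discs.
A packing using 11 discs:
  disc 1: 875 = 875
  disc 2: 850 = 850
  disc 3: 850 = 850
  disc 4: 850 = 850
  disc 5: 825 = 825
  disc 6: 825 = 825
  disc 7: 750 = 750
  disc 8: 725 = 725
  disc 9: 675 + 250 = 925
  disc 10: 500 + 375 = 875
  disc 11: 350 + 225 = 575
No arrangement into 10 discs stays within capacity, so 11 is optimal.

11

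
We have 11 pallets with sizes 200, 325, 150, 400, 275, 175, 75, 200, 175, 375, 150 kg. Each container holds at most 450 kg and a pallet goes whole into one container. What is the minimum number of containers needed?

Total = 400 + 375 + 325 + 275 + 200 + 200 + 175 + 175 + 150 + 150 + 75 = 2500 kg.
Lower bound: ⌈2500/450⌉ = 6 containers.
A packing using 7 containers:
  container 1: 400 = 400
  container 2: 375 + 75 = 450
  container 3: 325 = 325
  container 4: 275 + 175 = 450
  container 5: 200 + 200 = 400
  container 6: 175 + 150 = 325
  container 7: 150 = 150
No arrangement into 6 containers stays within capacity, so 7 is optimal.

7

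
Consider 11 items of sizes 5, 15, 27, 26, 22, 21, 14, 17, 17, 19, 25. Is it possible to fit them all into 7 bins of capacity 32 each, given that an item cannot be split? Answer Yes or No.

Total = 208; ⌈208/32⌉ = 7.
8 items each exceed half the capacity and cannot share a bin, forcing at least 8 bins.
At least 8 bins are required, but only 7 are allowed.

No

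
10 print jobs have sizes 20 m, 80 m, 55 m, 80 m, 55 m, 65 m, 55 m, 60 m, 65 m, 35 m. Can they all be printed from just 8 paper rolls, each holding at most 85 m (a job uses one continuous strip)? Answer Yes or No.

Total = 570 m; ⌈570/85⌉ = 7.
8 print jobs each exceed half the capacity and cannot share a roll, forcing at least 8 paper rolls.
The bound of 8 does not rule out 8, but exhaustive search shows no assignment into 8 paper rolls of capacity 85 m exists — the minimum is 9.

No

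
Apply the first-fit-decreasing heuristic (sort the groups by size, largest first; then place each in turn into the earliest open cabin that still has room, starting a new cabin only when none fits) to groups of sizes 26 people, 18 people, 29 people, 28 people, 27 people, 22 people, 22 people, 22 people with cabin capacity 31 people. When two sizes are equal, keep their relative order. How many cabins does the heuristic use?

8

Sorted descending: 29, 28, 27, 26, 22, 22, 22, 18.
  29 → cabin 1 (new)  [load 29/31]
  28 → cabin 2 (new)  [load 28/31]
  27 → cabin 3 (new)  [load 27/31]
  26 → cabin 4 (new)  [load 26/31]
  22 → cabin 5 (new)  [load 22/31]
  22 → cabin 6 (new)  [load 22/31]
  22 → cabin 7 (new)  [load 22/31]
  18 → cabin 8 (new)  [load 18/31]
8 cabins opened.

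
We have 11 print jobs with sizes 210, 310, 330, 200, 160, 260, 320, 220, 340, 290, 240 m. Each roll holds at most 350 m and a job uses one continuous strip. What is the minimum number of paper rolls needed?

Total = 340 + 330 + 320 + 310 + 290 + 260 + 240 + 220 + 210 + 200 + 160 = 2880 m.
Lower bound: ⌈2880/350⌉ = 9 paper rolls.
Also, 10 print jobs each exceed 175 m, and no two of those can share a roll, so at least 10 paper rolls are needed.
A packing using 11 paper rolls:
  roll 1: 340 = 340
  roll 2: 330 = 330
  roll 3: 320 = 320
  roll 4: 310 = 310
  roll 5: 290 = 290
  roll 6: 260 = 260
  roll 7: 240 = 240
  roll 8: 220 = 220
  roll 9: 210 = 210
  roll 10: 200 = 200
  roll 11: 160 = 160
No arrangement into 10 paper rolls stays within capacity, so 11 is optimal.

11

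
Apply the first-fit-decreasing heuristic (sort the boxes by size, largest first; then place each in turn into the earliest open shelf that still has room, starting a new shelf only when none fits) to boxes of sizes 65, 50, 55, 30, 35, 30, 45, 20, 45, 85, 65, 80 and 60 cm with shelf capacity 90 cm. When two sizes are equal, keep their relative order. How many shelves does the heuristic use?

8

Sorted descending: 85, 80, 65, 65, 60, 55, 50, 45, 45, 35, 30, 30, 20.
  85 → shelf 1 (new)  [load 85/90]
  80 → shelf 2 (new)  [load 80/90]
  65 → shelf 3 (new)  [load 65/90]
  65 → shelf 4 (new)  [load 65/90]
  60 → shelf 5 (new)  [load 60/90]
  55 → shelf 6 (new)  [load 55/90]
  50 → shelf 7 (new)  [load 50/90]
  45 → shelf 8 (new)  [load 45/90]
  45 → shelf 8  [load 90/90]
  35 → shelf 6  [load 90/90]
  30 → shelf 5  [load 90/90]
  30 → shelf 7  [load 80/90]
  20 → shelf 3  [load 85/90]
8 shelves opened.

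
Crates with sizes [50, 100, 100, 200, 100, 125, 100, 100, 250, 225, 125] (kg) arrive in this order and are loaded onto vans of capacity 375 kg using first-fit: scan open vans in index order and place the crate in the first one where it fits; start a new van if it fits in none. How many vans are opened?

  50 → van 1 (new)  [load 50/375]
  100 → van 1  [load 150/375]
  100 → van 1  [load 250/375]
  200 → van 2 (new)  [load 200/375]
  100 → van 1  [load 350/375]
  125 → van 2  [load 325/375]
  100 → van 3 (new)  [load 100/375]
  100 → van 3  [load 200/375]
  250 → van 4 (new)  [load 250/375]
  225 → van 5 (new)  [load 225/375]
  125 → van 3  [load 325/375]
5 vans opened.

5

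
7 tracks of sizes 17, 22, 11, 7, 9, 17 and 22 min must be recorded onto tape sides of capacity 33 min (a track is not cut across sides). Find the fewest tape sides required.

Total = 22 + 22 + 17 + 17 + 11 + 9 + 7 = 105 min.
Lower bound: ⌈105/33⌉ = 4 tape sides.
A packing using 4 tape sides:
  side 1: 22 + 11 = 33
  side 2: 22 + 9 = 31
  side 3: 17 + 7 = 24
  side 4: 17 = 17
This matches the lower bound, so 4 is optimal.

4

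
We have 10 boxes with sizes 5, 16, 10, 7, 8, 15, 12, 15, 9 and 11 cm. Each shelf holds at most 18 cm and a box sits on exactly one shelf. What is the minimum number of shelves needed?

Total = 16 + 15 + 15 + 12 + 11 + 10 + 9 + 8 + 7 + 5 = 108 cm.
Lower bound: ⌈108/18⌉ = 6 shelves.
A packing using 7 shelves:
  shelf 1: 16 = 16
  shelf 2: 15 = 15
  shelf 3: 15 = 15
  shelf 4: 12 + 5 = 17
  shelf 5: 11 + 7 = 18
  shelf 6: 10 + 8 = 18
  shelf 7: 9 = 9
No arrangement into 6 shelves stays within capacity, so 7 is optimal.

7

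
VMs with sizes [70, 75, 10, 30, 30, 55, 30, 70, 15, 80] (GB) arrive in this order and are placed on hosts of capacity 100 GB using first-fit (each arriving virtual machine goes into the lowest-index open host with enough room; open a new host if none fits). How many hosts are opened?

6

  70 → host 1 (new)  [load 70/100]
  75 → host 2 (new)  [load 75/100]
  10 → host 1  [load 80/100]
  30 → host 3 (new)  [load 30/100]
  30 → host 3  [load 60/100]
  55 → host 4 (new)  [load 55/100]
  30 → host 3  [load 90/100]
  70 → host 5 (new)  [load 70/100]
  15 → host 1  [load 95/100]
  80 → host 6 (new)  [load 80/100]
6 hosts opened.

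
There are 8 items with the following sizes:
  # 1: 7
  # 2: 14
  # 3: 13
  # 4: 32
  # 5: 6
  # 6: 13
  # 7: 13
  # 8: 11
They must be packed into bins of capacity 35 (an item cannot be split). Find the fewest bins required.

4

Total = 32 + 14 + 13 + 13 + 13 + 11 + 7 + 6 = 109.
Lower bound: ⌈109/35⌉ = 4 bins.
A packing using 4 bins:
  bin 1: 32 = 32
  bin 2: 14 + 13 + 7 = 34
  bin 3: 13 + 13 + 6 = 32
  bin 4: 11 = 11
This matches the lower bound, so 4 is optimal.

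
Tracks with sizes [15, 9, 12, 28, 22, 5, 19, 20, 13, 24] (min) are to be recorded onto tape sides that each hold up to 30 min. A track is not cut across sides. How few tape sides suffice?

Total = 28 + 24 + 22 + 20 + 19 + 15 + 13 + 12 + 9 + 5 = 167 min.
Lower bound: ⌈167/30⌉ = 6 tape sides.
A packing using 7 tape sides:
  side 1: 28 = 28
  side 2: 24 + 5 = 29
  side 3: 22 = 22
  side 4: 20 + 9 = 29
  side 5: 19 = 19
  side 6: 15 + 13 = 28
  side 7: 12 = 12
No arrangement into 6 tape sides stays within capacity, so 7 is optimal.

7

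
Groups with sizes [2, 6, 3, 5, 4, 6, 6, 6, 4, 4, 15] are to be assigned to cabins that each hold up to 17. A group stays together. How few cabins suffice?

Total = 15 + 6 + 6 + 6 + 6 + 5 + 4 + 4 + 4 + 3 + 2 = 61.
Lower bound: ⌈61/17⌉ = 4 cabins.
A packing using 4 cabins:
  cabin 1: 15 + 2 = 17
  cabin 2: 6 + 6 + 5 = 17
  cabin 3: 6 + 6 + 4 = 16
  cabin 4: 4 + 4 + 3 = 11
This matches the lower bound, so 4 is optimal.

4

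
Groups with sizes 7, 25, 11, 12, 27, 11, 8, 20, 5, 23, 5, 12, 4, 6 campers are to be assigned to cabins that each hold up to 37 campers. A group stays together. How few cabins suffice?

5

Total = 27 + 25 + 23 + 20 + 12 + 12 + 11 + 11 + 8 + 7 + 6 + 5 + 5 + 4 = 176 campers.
Lower bound: ⌈176/37⌉ = 5 cabins.
A packing using 5 cabins:
  cabin 1: 27 + 8 = 35
  cabin 2: 25 + 12 = 37
  cabin 3: 23 + 12 = 35
  cabin 4: 20 + 11 + 6 = 37
  cabin 5: 11 + 7 + 5 + 5 + 4 = 32
This matches the lower bound, so 5 is optimal.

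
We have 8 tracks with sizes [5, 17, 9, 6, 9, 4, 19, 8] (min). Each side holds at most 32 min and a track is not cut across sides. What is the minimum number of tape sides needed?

3

Total = 19 + 17 + 9 + 9 + 8 + 6 + 5 + 4 = 77 min.
Lower bound: ⌈77/32⌉ = 3 tape sides.
A packing using 3 tape sides:
  side 1: 19 + 9 + 4 = 32
  side 2: 17 + 9 + 6 = 32
  side 3: 8 + 5 = 13
This matches the lower bound, so 3 is optimal.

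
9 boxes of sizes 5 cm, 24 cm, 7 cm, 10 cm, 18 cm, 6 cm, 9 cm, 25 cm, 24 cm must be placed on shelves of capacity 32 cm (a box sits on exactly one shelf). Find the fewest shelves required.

5

Total = 25 + 24 + 24 + 18 + 10 + 9 + 7 + 6 + 5 = 128 cm.
Lower bound: ⌈128/32⌉ = 4 shelves.
A packing using 5 shelves:
  shelf 1: 25 + 7 = 32
  shelf 2: 24 + 6 = 30
  shelf 3: 24 + 5 = 29
  shelf 4: 18 + 10 = 28
  shelf 5: 9 = 9
No arrangement into 4 shelves stays within capacity, so 5 is optimal.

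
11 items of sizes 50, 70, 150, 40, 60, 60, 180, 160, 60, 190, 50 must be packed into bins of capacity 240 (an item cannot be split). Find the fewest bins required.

5

Total = 190 + 180 + 160 + 150 + 70 + 60 + 60 + 60 + 50 + 50 + 40 = 1070.
Lower bound: ⌈1070/240⌉ = 5 bins.
A packing using 5 bins:
  bin 1: 190 + 50 = 240
  bin 2: 180 + 60 = 240
  bin 3: 160 + 70 = 230
  bin 4: 150 + 60 = 210
  bin 5: 60 + 50 + 40 = 150
This matches the lower bound, so 5 is optimal.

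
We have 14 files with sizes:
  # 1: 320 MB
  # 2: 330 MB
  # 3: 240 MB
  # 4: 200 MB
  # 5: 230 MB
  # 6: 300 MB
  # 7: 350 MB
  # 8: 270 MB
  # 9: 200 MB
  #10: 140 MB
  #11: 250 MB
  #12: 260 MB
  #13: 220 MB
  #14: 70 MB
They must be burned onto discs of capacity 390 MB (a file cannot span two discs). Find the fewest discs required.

12

Total = 350 + 330 + 320 + 300 + 270 + 260 + 250 + 240 + 230 + 220 + 200 + 200 + 140 + 70 = 3380 MB.
Lower bound: ⌈3380/390⌉ = 9 discs.
Also, 12 files each exceed 195 MB, and no two of those can share a disc, so at least 12 discs are needed.
A packing using 12 discs:
  disc 1: 350 = 350
  disc 2: 330 = 330
  disc 3: 320 + 70 = 390
  disc 4: 300 = 300
  disc 5: 270 = 270
  disc 6: 260 = 260
  disc 7: 250 + 140 = 390
  disc 8: 240 = 240
  disc 9: 230 = 230
  disc 10: 220 = 220
  disc 11: 200 = 200
  disc 12: 200 = 200
This matches the lower bound, so 12 is optimal.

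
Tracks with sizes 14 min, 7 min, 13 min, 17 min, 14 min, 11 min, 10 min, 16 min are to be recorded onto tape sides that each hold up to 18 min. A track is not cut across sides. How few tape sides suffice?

7

Total = 17 + 16 + 14 + 14 + 13 + 11 + 10 + 7 = 102 min.
Lower bound: ⌈102/18⌉ = 6 tape sides.
Also, 7 tracks each exceed 9 min, and no two of those can share a side, so at least 7 tape sides are needed.
A packing using 7 tape sides:
  side 1: 17 = 17
  side 2: 16 = 16
  side 3: 14 = 14
  side 4: 14 = 14
  side 5: 13 = 13
  side 6: 11 + 7 = 18
  side 7: 10 = 10
This matches the lower bound, so 7 is optimal.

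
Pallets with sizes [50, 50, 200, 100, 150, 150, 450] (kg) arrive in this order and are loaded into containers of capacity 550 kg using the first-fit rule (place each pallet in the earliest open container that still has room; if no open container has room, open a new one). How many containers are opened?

  50 → container 1 (new)  [load 50/550]
  50 → container 1  [load 100/550]
  200 → container 1  [load 300/550]
  100 → container 1  [load 400/550]
  150 → container 1  [load 550/550]
  150 → container 2 (new)  [load 150/550]
  450 → container 3 (new)  [load 450/550]
3 containers opened.

3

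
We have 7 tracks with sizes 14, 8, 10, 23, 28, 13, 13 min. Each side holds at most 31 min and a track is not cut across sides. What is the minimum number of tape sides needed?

Total = 28 + 23 + 14 + 13 + 13 + 10 + 8 = 109 min.
Lower bound: ⌈109/31⌉ = 4 tape sides.
A packing using 4 tape sides:
  side 1: 28 = 28
  side 2: 23 + 8 = 31
  side 3: 14 + 13 = 27
  side 4: 13 + 10 = 23
This matches the lower bound, so 4 is optimal.

4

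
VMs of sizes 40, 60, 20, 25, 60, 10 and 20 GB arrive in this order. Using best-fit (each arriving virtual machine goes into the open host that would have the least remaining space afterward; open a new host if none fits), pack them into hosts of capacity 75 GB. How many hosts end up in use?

  40 → host 1 (new)  [load 40/75]
  60 → host 2 (new)  [load 60/75]
  20 → host 1  [load 60/75]
  25 → host 3 (new)  [load 25/75]
  60 → host 4 (new)  [load 60/75]
  10 → host 1  [load 70/75]
  20 → host 3  [load 45/75]
4 hosts opened.

4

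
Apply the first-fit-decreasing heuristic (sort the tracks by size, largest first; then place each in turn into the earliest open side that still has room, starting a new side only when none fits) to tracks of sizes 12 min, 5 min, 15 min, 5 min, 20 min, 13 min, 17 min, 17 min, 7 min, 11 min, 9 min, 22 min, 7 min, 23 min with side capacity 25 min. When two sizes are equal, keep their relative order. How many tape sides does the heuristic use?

Sorted descending: 23, 22, 20, 17, 17, 15, 13, 12, 11, 9, 7, 7, 5, 5.
  23 → side 1 (new)  [load 23/25]
  22 → side 2 (new)  [load 22/25]
  20 → side 3 (new)  [load 20/25]
  17 → side 4 (new)  [load 17/25]
  17 → side 5 (new)  [load 17/25]
  15 → side 6 (new)  [load 15/25]
  13 → side 7 (new)  [load 13/25]
  12 → side 7  [load 25/25]
  11 → side 8 (new)  [load 11/25]
  9 → side 6  [load 24/25]
  7 → side 4  [load 24/25]
  7 → side 5  [load 24/25]
  5 → side 3  [load 25/25]
  5 → side 8  [load 16/25]
8 tape sides opened.

8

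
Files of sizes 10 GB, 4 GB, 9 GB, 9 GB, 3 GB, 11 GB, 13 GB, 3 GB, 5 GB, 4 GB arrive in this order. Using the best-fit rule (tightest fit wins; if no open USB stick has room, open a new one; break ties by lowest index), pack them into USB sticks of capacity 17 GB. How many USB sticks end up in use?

  10 → USB stick 1 (new)  [load 10/17]
  4 → USB stick 1  [load 14/17]
  9 → USB stick 2 (new)  [load 9/17]
  9 → USB stick 3 (new)  [load 9/17]
  3 → USB stick 1  [load 17/17]
  11 → USB stick 4 (new)  [load 11/17]
  13 → USB stick 5 (new)  [load 13/17]
  3 → USB stick 5  [load 16/17]
  5 → USB stick 4  [load 16/17]
  4 → USB stick 2  [load 13/17]
5 USB sticks opened.

5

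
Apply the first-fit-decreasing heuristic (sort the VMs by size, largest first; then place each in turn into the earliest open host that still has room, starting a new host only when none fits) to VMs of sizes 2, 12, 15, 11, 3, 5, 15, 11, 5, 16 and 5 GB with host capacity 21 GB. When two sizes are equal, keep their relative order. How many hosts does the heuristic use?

Sorted descending: 16, 15, 15, 12, 11, 11, 5, 5, 5, 3, 2.
  16 → host 1 (new)  [load 16/21]
  15 → host 2 (new)  [load 15/21]
  15 → host 3 (new)  [load 15/21]
  12 → host 4 (new)  [load 12/21]
  11 → host 5 (new)  [load 11/21]
  11 → host 6 (new)  [load 11/21]
  5 → host 1  [load 21/21]
  5 → host 2  [load 20/21]
  5 → host 3  [load 20/21]
  3 → host 4  [load 15/21]
  2 → host 4  [load 17/21]
6 hosts opened.

6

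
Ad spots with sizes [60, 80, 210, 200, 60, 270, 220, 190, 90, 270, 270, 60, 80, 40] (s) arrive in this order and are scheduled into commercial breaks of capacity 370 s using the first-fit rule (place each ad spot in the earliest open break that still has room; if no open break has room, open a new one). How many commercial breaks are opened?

  60 → break 1 (new)  [load 60/370]
  80 → break 1  [load 140/370]
  210 → break 1  [load 350/370]
  200 → break 2 (new)  [load 200/370]
  60 → break 2  [load 260/370]
  270 → break 3 (new)  [load 270/370]
  220 → break 4 (new)  [load 220/370]
  190 → break 5 (new)  [load 190/370]
  90 → break 2  [load 350/370]
  270 → break 6 (new)  [load 270/370]
  270 → break 7 (new)  [load 270/370]
  60 → break 3  [load 330/370]
  80 → break 4  [load 300/370]
  40 → break 3  [load 370/370]
7 commercial breaks opened.

7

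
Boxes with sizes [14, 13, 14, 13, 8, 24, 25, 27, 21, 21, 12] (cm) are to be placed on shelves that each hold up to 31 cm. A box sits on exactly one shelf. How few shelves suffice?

8

Total = 27 + 25 + 24 + 21 + 21 + 14 + 14 + 13 + 13 + 12 + 8 = 192 cm.
Lower bound: ⌈192/31⌉ = 7 shelves.
A packing using 8 shelves:
  shelf 1: 27 = 27
  shelf 2: 25 = 25
  shelf 3: 24 = 24
  shelf 4: 21 + 8 = 29
  shelf 5: 21 = 21
  shelf 6: 14 + 14 = 28
  shelf 7: 13 + 13 = 26
  shelf 8: 12 = 12
No arrangement into 7 shelves stays within capacity, so 8 is optimal.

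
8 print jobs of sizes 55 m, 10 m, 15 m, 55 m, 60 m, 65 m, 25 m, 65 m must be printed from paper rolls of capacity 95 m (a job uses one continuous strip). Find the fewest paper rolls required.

Total = 65 + 65 + 60 + 55 + 55 + 25 + 15 + 10 = 350 m.
Lower bound: ⌈350/95⌉ = 4 paper rolls.
Also, 5 print jobs each exceed 95/2 m, and no two of those can share a roll, so at least 5 paper rolls are needed.
A packing using 5 paper rolls:
  roll 1: 65 + 25 = 90
  roll 2: 65 + 15 + 10 = 90
  roll 3: 60 = 60
  roll 4: 55 = 55
  roll 5: 55 = 55
This matches the lower bound, so 5 is optimal.

5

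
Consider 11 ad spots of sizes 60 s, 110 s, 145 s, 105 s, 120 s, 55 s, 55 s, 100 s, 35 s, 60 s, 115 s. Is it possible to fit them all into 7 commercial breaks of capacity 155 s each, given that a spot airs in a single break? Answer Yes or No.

Total = 960 s; ⌈960/155⌉ = 7.
The bound of 7 does not rule out 7, but exhaustive search shows no assignment into 7 commercial breaks of capacity 155 s exists — the minimum is 8.

No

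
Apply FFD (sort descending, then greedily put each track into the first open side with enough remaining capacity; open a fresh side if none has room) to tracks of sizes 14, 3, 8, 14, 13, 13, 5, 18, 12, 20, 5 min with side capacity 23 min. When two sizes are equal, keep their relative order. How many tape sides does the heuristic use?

7

Sorted descending: 20, 18, 14, 14, 13, 13, 12, 8, 5, 5, 3.
  20 → side 1 (new)  [load 20/23]
  18 → side 2 (new)  [load 18/23]
  14 → side 3 (new)  [load 14/23]
  14 → side 4 (new)  [load 14/23]
  13 → side 5 (new)  [load 13/23]
  13 → side 6 (new)  [load 13/23]
  12 → side 7 (new)  [load 12/23]
  8 → side 3  [load 22/23]
  5 → side 2  [load 23/23]
  5 → side 4  [load 19/23]
  3 → side 1  [load 23/23]
7 tape sides opened.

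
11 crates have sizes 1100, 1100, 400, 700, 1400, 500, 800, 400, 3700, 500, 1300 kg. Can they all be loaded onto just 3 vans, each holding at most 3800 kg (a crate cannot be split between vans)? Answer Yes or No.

Total = 11900 kg; ⌈11900/3800⌉ = 4.
At least 4 vans are required, but only 3 are allowed.

No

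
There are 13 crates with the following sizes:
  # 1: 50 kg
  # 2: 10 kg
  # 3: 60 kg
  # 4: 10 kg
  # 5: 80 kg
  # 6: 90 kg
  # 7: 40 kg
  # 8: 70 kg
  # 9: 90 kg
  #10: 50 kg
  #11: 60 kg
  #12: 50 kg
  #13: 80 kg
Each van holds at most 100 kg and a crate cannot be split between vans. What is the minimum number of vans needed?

9

Total = 90 + 90 + 80 + 80 + 70 + 60 + 60 + 50 + 50 + 50 + 40 + 10 + 10 = 740 kg.
Lower bound: ⌈740/100⌉ = 8 vans.
A packing using 9 vans:
  van 1: 90 + 10 = 100
  van 2: 90 + 10 = 100
  van 3: 80 = 80
  van 4: 80 = 80
  van 5: 70 = 70
  van 6: 60 + 40 = 100
  van 7: 60 = 60
  van 8: 50 + 50 = 100
  van 9: 50 = 50
No arrangement into 8 vans stays within capacity, so 9 is optimal.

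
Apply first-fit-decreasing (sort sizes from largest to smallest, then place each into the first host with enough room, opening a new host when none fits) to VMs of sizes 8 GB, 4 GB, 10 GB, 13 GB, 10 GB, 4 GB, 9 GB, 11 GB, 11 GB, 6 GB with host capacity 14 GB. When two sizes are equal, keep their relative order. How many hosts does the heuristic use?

Sorted descending: 13, 11, 11, 10, 10, 9, 8, 6, 4, 4.
  13 → host 1 (new)  [load 13/14]
  11 → host 2 (new)  [load 11/14]
  11 → host 3 (new)  [load 11/14]
  10 → host 4 (new)  [load 10/14]
  10 → host 5 (new)  [load 10/14]
  9 → host 6 (new)  [load 9/14]
  8 → host 7 (new)  [load 8/14]
  6 → host 7  [load 14/14]
  4 → host 4  [load 14/14]
  4 → host 5  [load 14/14]
7 hosts opened.

7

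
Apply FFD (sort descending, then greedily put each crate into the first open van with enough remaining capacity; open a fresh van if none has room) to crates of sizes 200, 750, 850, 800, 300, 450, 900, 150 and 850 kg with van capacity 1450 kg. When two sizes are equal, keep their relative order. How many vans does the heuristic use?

5

Sorted descending: 900, 850, 850, 800, 750, 450, 300, 200, 150.
  900 → van 1 (new)  [load 900/1450]
  850 → van 2 (new)  [load 850/1450]
  850 → van 3 (new)  [load 850/1450]
  800 → van 4 (new)  [load 800/1450]
  750 → van 5 (new)  [load 750/1450]
  450 → van 1  [load 1350/1450]
  300 → van 2  [load 1150/1450]
  200 → van 2  [load 1350/1450]
  150 → van 3  [load 1000/1450]
5 vans opened.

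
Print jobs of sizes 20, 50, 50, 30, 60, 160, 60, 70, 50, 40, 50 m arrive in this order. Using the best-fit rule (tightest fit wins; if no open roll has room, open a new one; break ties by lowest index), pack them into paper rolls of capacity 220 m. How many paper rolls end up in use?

  20 → roll 1 (new)  [load 20/220]
  50 → roll 1  [load 70/220]
  50 → roll 1  [load 120/220]
  30 → roll 1  [load 150/220]
  60 → roll 1  [load 210/220]
  160 → roll 2 (new)  [load 160/220]
  60 → roll 2  [load 220/220]
  70 → roll 3 (new)  [load 70/220]
  50 → roll 3  [load 120/220]
  40 → roll 3  [load 160/220]
  50 → roll 3  [load 210/220]
3 paper rolls opened.

3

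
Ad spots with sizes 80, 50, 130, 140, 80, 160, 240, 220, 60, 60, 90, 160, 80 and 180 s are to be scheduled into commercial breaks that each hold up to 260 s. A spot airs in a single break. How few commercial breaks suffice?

Total = 240 + 220 + 180 + 160 + 160 + 140 + 130 + 90 + 80 + 80 + 80 + 60 + 60 + 50 = 1730 s.
Lower bound: ⌈1730/260⌉ = 7 commercial breaks.
A packing using 7 commercial breaks:
  break 1: 240 = 240
  break 2: 220 = 220
  break 3: 180 + 80 = 260
  break 4: 160 + 90 = 250
  break 5: 160 + 80 = 240
  break 6: 140 + 60 + 60 = 260
  break 7: 130 + 80 + 50 = 260
This matches the lower bound, so 7 is optimal.

7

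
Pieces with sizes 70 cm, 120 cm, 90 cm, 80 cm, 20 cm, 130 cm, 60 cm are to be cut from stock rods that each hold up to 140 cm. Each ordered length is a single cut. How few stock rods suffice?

5

Total = 130 + 120 + 90 + 80 + 70 + 60 + 20 = 570 cm.
Lower bound: ⌈570/140⌉ = 5 stock rods.
A packing using 5 stock rods:
  stock rod 1: 130 = 130
  stock rod 2: 120 + 20 = 140
  stock rod 3: 90 = 90
  stock rod 4: 80 + 60 = 140
  stock rod 5: 70 = 70
This matches the lower bound, so 5 is optimal.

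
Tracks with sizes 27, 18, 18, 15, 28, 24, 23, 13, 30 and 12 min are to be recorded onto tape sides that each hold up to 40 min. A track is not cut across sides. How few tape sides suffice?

Total = 30 + 28 + 27 + 24 + 23 + 18 + 18 + 15 + 13 + 12 = 208 min.
Lower bound: ⌈208/40⌉ = 6 tape sides.
A packing using 6 tape sides:
  side 1: 30 = 30
  side 2: 28 + 12 = 40
  side 3: 27 + 13 = 40
  side 4: 24 + 15 = 39
  side 5: 23 = 23
  side 6: 18 + 18 = 36
This matches the lower bound, so 6 is optimal.

6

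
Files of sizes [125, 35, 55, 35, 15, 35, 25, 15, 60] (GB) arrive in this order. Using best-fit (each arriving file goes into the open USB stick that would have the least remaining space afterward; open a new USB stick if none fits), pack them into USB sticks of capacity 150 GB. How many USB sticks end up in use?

  125 → USB stick 1 (new)  [load 125/150]
  35 → USB stick 2 (new)  [load 35/150]
  55 → USB stick 2  [load 90/150]
  35 → USB stick 2  [load 125/150]
  15 → USB stick 1  [load 140/150]
  35 → USB stick 3 (new)  [load 35/150]
  25 → USB stick 2  [load 150/150]
  15 → USB stick 3  [load 50/150]
  60 → USB stick 3  [load 110/150]
3 USB sticks opened.

3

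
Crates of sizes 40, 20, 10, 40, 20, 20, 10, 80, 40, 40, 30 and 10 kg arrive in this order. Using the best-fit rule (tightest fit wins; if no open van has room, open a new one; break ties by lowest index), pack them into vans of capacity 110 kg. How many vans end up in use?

4

  40 → van 1 (new)  [load 40/110]
  20 → van 1  [load 60/110]
  10 → van 1  [load 70/110]
  40 → van 1  [load 110/110]
  20 → van 2 (new)  [load 20/110]
  20 → van 2  [load 40/110]
  10 → van 2  [load 50/110]
  80 → van 3 (new)  [load 80/110]
  40 → van 2  [load 90/110]
  40 → van 4 (new)  [load 40/110]
  30 → van 3  [load 110/110]
  10 → van 2  [load 100/110]
4 vans opened.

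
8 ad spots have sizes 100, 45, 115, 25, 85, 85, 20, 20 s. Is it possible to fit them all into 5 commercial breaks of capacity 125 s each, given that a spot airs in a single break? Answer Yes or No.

Yes

A valid assignment using 5 commercial breaks:
  break 1: 115 = 115
  break 2: 100 + 25 = 125
  break 3: 85 + 20 + 20 = 125
  break 4: 85 = 85
  break 5: 45 = 45
Every load is within 125 s, so 5 commercial breaks suffice.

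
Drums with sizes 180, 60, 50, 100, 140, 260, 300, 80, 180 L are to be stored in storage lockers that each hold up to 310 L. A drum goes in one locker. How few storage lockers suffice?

Total = 300 + 260 + 180 + 180 + 140 + 100 + 80 + 60 + 50 = 1350 L.
Lower bound: ⌈1350/310⌉ = 5 storage lockers.
A packing using 5 storage lockers:
  locker 1: 300 = 300
  locker 2: 260 + 50 = 310
  locker 3: 180 + 100 = 280
  locker 4: 180 + 80 = 260
  locker 5: 140 + 60 = 200
This matches the lower bound, so 5 is optimal.

5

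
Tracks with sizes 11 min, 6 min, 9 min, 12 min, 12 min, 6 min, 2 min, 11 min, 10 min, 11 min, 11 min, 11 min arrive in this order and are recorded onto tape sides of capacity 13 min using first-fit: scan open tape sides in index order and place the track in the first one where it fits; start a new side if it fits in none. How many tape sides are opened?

10

  11 → side 1 (new)  [load 11/13]
  6 → side 2 (new)  [load 6/13]
  9 → side 3 (new)  [load 9/13]
  12 → side 4 (new)  [load 12/13]
  12 → side 5 (new)  [load 12/13]
  6 → side 2  [load 12/13]
  2 → side 1  [load 13/13]
  11 → side 6 (new)  [load 11/13]
  10 → side 7 (new)  [load 10/13]
  11 → side 8 (new)  [load 11/13]
  11 → side 9 (new)  [load 11/13]
  11 → side 10 (new)  [load 11/13]
10 tape sides opened.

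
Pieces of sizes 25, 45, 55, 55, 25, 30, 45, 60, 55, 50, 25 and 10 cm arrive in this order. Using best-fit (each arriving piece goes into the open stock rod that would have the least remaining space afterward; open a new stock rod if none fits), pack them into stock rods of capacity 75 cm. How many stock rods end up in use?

8

  25 → stock rod 1 (new)  [load 25/75]
  45 → stock rod 1  [load 70/75]
  55 → stock rod 2 (new)  [load 55/75]
  55 → stock rod 3 (new)  [load 55/75]
  25 → stock rod 4 (new)  [load 25/75]
  30 → stock rod 4  [load 55/75]
  45 → stock rod 5 (new)  [load 45/75]
  60 → stock rod 6 (new)  [load 60/75]
  55 → stock rod 7 (new)  [load 55/75]
  50 → stock rod 8 (new)  [load 50/75]
  25 → stock rod 8  [load 75/75]
  10 → stock rod 6  [load 70/75]
8 stock rods opened.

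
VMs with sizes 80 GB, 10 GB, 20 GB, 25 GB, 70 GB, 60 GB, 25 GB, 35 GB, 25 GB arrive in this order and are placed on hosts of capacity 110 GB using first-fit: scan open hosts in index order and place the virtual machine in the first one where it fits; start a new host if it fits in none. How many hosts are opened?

4

  80 → host 1 (new)  [load 80/110]
  10 → host 1  [load 90/110]
  20 → host 1  [load 110/110]
  25 → host 2 (new)  [load 25/110]
  70 → host 2  [load 95/110]
  60 → host 3 (new)  [load 60/110]
  25 → host 3  [load 85/110]
  35 → host 4 (new)  [load 35/110]
  25 → host 3  [load 110/110]
4 hosts opened.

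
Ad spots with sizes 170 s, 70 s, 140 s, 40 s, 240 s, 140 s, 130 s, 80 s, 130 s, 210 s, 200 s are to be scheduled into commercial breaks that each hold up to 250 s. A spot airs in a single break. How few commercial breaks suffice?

Total = 240 + 210 + 200 + 170 + 140 + 140 + 130 + 130 + 80 + 70 + 40 = 1550 s.
Lower bound: ⌈1550/250⌉ = 7 commercial breaks.
Also, 8 ad spots each exceed 125 s, and no two of those can share a break, so at least 8 commercial breaks are needed.
A packing using 8 commercial breaks:
  break 1: 240 = 240
  break 2: 210 + 40 = 250
  break 3: 200 = 200
  break 4: 170 + 80 = 250
  break 5: 140 + 70 = 210
  break 6: 140 = 140
  break 7: 130 = 130
  break 8: 130 = 130
This matches the lower bound, so 8 is optimal.

8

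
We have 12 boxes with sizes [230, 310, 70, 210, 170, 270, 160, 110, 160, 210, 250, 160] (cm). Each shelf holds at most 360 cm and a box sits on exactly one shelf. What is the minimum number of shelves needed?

8

Total = 310 + 270 + 250 + 230 + 210 + 210 + 170 + 160 + 160 + 160 + 110 + 70 = 2310 cm.
Lower bound: ⌈2310/360⌉ = 7 shelves.
A packing using 8 shelves:
  shelf 1: 310 = 310
  shelf 2: 270 + 70 = 340
  shelf 3: 250 + 110 = 360
  shelf 4: 230 = 230
  shelf 5: 210 = 210
  shelf 6: 210 = 210
  shelf 7: 170 + 160 = 330
  shelf 8: 160 + 160 = 320
No arrangement into 7 shelves stays within capacity, so 8 is optimal.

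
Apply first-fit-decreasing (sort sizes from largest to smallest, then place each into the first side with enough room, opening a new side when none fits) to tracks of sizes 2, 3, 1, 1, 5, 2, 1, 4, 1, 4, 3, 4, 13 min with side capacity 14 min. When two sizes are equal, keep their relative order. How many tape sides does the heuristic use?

4

Sorted descending: 13, 5, 4, 4, 4, 3, 3, 2, 2, 1, 1, 1, 1.
  13 → side 1 (new)  [load 13/14]
  5 → side 2 (new)  [load 5/14]
  4 → side 2  [load 9/14]
  4 → side 2  [load 13/14]
  4 → side 3 (new)  [load 4/14]
  3 → side 3  [load 7/14]
  3 → side 3  [load 10/14]
  2 → side 3  [load 12/14]
  2 → side 3  [load 14/14]
  1 → side 1  [load 14/14]
  1 → side 2  [load 14/14]
  1 → side 4 (new)  [load 1/14]
  1 → side 4  [load 2/14]
4 tape sides opened.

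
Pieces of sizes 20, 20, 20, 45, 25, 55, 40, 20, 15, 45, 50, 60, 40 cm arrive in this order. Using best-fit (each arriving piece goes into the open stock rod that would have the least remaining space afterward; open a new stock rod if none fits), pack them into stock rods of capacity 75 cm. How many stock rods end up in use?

8

  20 → stock rod 1 (new)  [load 20/75]
  20 → stock rod 1  [load 40/75]
  20 → stock rod 1  [load 60/75]
  45 → stock rod 2 (new)  [load 45/75]
  25 → stock rod 2  [load 70/75]
  55 → stock rod 3 (new)  [load 55/75]
  40 → stock rod 4 (new)  [load 40/75]
  20 → stock rod 3  [load 75/75]
  15 → stock rod 1  [load 75/75]
  45 → stock rod 5 (new)  [load 45/75]
  50 → stock rod 6 (new)  [load 50/75]
  60 → stock rod 7 (new)  [load 60/75]
  40 → stock rod 8 (new)  [load 40/75]
8 stock rods opened.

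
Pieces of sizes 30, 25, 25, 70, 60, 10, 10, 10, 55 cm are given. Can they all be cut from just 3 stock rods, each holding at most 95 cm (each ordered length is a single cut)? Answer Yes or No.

Total = 295 cm; ⌈295/95⌉ = 4.
At least 4 stock rods are required, but only 3 are allowed.

No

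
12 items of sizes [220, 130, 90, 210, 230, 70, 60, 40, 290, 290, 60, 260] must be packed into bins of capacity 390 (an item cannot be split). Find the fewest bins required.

Total = 290 + 290 + 260 + 230 + 220 + 210 + 130 + 90 + 70 + 60 + 60 + 40 = 1950.
Lower bound: ⌈1950/390⌉ = 5 bins.
Also, 6 items each exceed 195, and no two of those can share a bin, so at least 6 bins are needed.
A packing using 6 bins:
  bin 1: 290 + 90 = 380
  bin 2: 290 + 70 = 360
  bin 3: 260 + 130 = 390
  bin 4: 230 + 60 + 60 + 40 = 390
  bin 5: 220 = 220
  bin 6: 210 = 210
This matches the lower bound, so 6 is optimal.

6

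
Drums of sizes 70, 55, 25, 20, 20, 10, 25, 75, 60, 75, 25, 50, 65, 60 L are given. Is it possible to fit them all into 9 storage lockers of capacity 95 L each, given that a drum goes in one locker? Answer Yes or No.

Yes

A valid assignment using 8 storage lockers:
  locker 1: 75 + 20 = 95
  locker 2: 75 + 20 = 95
  locker 3: 70 + 25 = 95
  locker 4: 65 + 25 = 90
  locker 5: 60 + 25 + 10 = 95
  locker 6: 60 = 60
  locker 7: 55 = 55
  locker 8: 50 = 50
That uses only 8 ≤ 9, so 9 storage lockers are enough.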